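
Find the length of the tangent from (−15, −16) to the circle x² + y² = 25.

With centre O = (0, 0), |OP|² = 481 and r² = 25.
Power of the point: PT² = |PO|² − r² = 456, so PT = 2√114.

2√114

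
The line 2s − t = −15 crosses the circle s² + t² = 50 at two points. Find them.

(−7, 1) and (−5, 5)

From the line, t = 2s + 15. Substituting:
5s² + 60s + 175 = 0  ⟹  s² + 12s + 35 = 0
s = −5 or s = −7, giving (−5, 5) and (−7, 1).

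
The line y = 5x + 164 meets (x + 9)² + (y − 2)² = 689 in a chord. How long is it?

Substitute y = 5x + 164:
26x² + 1638x + 25636 = 0  ⟹  x² + 63x + 986 = 0
x = −29 or x = −34, giving (−29, 19) and (−34, −6).
|(−29, 19) − (−34, −6)| = √((5)² + (25)²) = 5√26.

5√26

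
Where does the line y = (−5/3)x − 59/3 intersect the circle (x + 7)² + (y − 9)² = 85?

(−16, 7) and (−13, 2)

From the line, y = (−59 − 5x)/3. Substituting:
34x² + 986x + 7072 = 0  ⟹  x² + 29x + 208 = 0
x = −13 or x = −16, giving (−13, 2) and (−16, 7).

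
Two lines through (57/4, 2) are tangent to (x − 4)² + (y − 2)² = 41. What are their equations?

A line y − (2) = m(x − (57/4)) is tangent when its distance from (4, 2) is √41:
[m·(−41/4) − (0)]² = 41(m² + 1)
25m² − 16 = 0, so m = 4/5 or m = −4/5.
Through (57/4, 2) these give 4x − 5y = 47 and 4x + 5y = 67.

4x − 5y = 47 and 4x + 5y = 67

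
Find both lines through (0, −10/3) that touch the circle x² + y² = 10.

x + 3y = −10 and x − 3y = 10

Let a tangent through (0, −10/3) have slope m. Its distance from (0, 0) must equal √10:
[m·(0) − (10/3)]² = 10(m² + 1)
9m² − 1 = 0, so m = −1/3 or m = 1/3.
Through (0, −10/3) these give x + 3y = −10 and x − 3y = 10.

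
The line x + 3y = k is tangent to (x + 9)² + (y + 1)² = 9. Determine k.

For a tangent, require d(centre, line) = r = 3.
|1·(−9) + 3·(−1) − k| / √10 = 3
|k − (−12)| = 3√10.

k = −12 ± 3√10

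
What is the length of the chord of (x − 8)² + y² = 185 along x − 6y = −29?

Express y = (29 + x)/6 and substitute into the circle:
37x² − 518x − 3515 = 0  ⟹  x² − 14x − 95 = 0
x = 19 or x = −5, giving (19, 8) and (−5, 4).
Chord length = distance between (19, 8) and (−5, 4) = √592 = 4√37.

4√37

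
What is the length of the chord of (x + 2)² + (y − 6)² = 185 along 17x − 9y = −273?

Express y = (273 + 17x)/9 and substitute into the circle:
370x² + 7770x + 33300 = 0  ⟹  x² + 21x + 90 = 0
x = −6 or x = −15, giving (−6, 19) and (−15, 2).
Chord length = distance between (−6, 19) and (−15, 2) = √370 = √370.

√370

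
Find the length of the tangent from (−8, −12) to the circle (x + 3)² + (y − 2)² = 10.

√211

Centre (−3, 2), r² = 10. |PO|² = (−5)² + (−14)² = 221.
By the tangent–radius right angle, tangent length = √(|PO|² − r²) = √211.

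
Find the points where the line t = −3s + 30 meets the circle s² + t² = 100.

Express t = −3s + 30 and substitute into the circle:
10s² − 180s + 800 = 0  ⟹  s² − 18s + 80 = 0
s = 10 or s = 8, giving (10, 0) and (8, 6).

(8, 6) and (10, 0)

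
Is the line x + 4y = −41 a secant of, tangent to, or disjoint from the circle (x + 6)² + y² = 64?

Centre (−6, 0), r² = 64. Distance² from centre to line = (35)²/17 = 1225/17.
Since d² > r², the line lies outside the circle.

disjoint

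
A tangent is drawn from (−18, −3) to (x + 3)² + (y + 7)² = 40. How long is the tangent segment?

Centre (−3, −7), r² = 40. |PO|² = (−15)² + (4)² = 241.
Power of the point: PT² = |PO|² − r² = 201, so PT = √201.

√201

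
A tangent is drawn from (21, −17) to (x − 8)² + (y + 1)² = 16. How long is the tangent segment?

Centre (8, −1), r² = 16. |PO|² = (13)² + (−16)² = 425.
Power of the point: PT² = |PO|² − r² = 409, so PT = √409.

√409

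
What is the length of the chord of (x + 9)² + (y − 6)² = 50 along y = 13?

Centre (−9, 6), r² = 50. Perpendicular distance d from centre to line = |−7| / √1 = 7.
Chord = 2√(r² − d²) = 2·√(1) = 2.

2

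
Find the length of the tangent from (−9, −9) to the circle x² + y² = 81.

9

Centre (0, 0), r² = 81. |PO|² = (−9)² + (−9)² = 162.
The tangent meets the radius at right angles, so tangent² = |PO|² − r² = 162 − 81 = 81.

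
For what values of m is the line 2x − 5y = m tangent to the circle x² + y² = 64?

For a tangent, require d(centre, line) = r = 8.
|2·0 − 5·0 − m| / √29 = 8
|m| = 8√29.

m = ±8√29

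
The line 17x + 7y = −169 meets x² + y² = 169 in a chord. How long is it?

13√2

Centre (0, 0), r² = 169. Perpendicular distance d from centre to line = |169| / √338 = 169/√338.
Half the chord is √(r² − d²) = √(169/2), so the full chord is 13√2.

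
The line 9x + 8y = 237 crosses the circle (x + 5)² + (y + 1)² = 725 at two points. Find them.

Substitute y = (237 − 9x)/8:
145x² − 3770x + 15225 = 0  ⟹  x² − 26x + 105 = 0
x = 21 or x = 5, giving (21, 6) and (5, 24).

(5, 24) and (21, 6)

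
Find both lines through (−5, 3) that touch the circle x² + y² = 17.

A line y − (3) = m(x − (−5)) is tangent when its distance from (0, 0) is √17:
[m·(5) − (−3)]² = 17(m² + 1)
4m² + 15m − 4 = 0, so m = −4 or m = 1/4.
With m = −4: 4x + y = −17. With m = 1/4: x − 4y = −17.

4x + y = −17 and x − 4y = −17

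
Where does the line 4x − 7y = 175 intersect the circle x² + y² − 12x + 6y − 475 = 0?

(0, −25) and (28, −9)

From the line, y = (−175 + 4x)/7. Substituting:
65x² − 1820x = 0  ⟹  x² − 28x = 0
x = 28 or x = 0, giving (28, −9) and (0, −25).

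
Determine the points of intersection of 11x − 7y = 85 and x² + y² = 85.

(2, −9) and (9, 2)

Express y = (−85 + 11x)/7 and substitute into the circle:
170x² − 1870x + 3060 = 0  ⟹  x² − 11x + 18 = 0
x = 9 or x = 2, giving (9, 2) and (2, −9).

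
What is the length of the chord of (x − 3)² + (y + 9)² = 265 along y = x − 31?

13√2

From the line, y = x − 31. Substituting:
2x² − 50x + 228 = 0  ⟹  x² − 25x + 114 = 0
x = 19 or x = 6, giving (19, −12) and (6, −25).
Chord length = distance between (19, −12) and (6, −25) = √338 = 13√2.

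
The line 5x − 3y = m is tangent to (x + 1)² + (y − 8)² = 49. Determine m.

m = −29 ± 7√34

For a tangent, require d(centre, line) = r = 7.
|5·(−1) − 3·8 − m| / √34 = 7
|m − (−29)| = 7√34.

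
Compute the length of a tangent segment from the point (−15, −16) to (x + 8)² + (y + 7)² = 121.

Centre (−8, −7), r² = 121. |PO|² = (−7)² + (−9)² = 130.
Power of the point: PT² = |PO|² − r² = 9, so PT = 3.

3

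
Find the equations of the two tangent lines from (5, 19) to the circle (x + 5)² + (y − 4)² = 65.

4x − 7y = −113 and 8x − y = 21

Let a tangent through (5, 19) have slope m. Its distance from (−5, 4) must equal √65:
[m·(−10) − (−15)]² = 65(m² + 1)
7m² − 60m + 32 = 0, so m = 4/7 or m = 8.
With m = 4/7: 4x − 7y = −113. With m = 8: 8x − y = 21.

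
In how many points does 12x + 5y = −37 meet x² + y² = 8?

0

Substituting the line into the circle gives 169x² + 888x + 1169 = 0.
Discriminant = (888)² − 4·169·(1169) = −1700 < 0.
No real roots: the line does not meet the circle.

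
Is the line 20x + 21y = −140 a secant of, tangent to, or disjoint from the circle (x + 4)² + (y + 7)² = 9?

Substituting the line into the circle gives 841x² + 3248x + 3136 = 0.
Discriminant = (3248)² − 4·841·(3136) = 0.
A repeated root: the line is tangent.

tangent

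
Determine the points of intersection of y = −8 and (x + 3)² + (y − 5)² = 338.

Substitute y = −8:
x² + 6x − 160 = 0
x = 10 or x = −16, giving (10, −8) and (−16, −8).

(−16, −8) and (10, −8)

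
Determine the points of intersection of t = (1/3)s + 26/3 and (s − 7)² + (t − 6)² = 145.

(−5, 7) and (16, 14)

Express t = (26 + s)/3 and substitute into the circle:
10s² − 110s − 800 = 0  ⟹  s² − 11s − 80 = 0
s = 16 or s = −5, giving (16, 14) and (−5, 7).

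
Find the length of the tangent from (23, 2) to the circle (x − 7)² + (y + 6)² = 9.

√311

The centre is (7, −6) and r = 3. The square of the distance from P to the centre is 256 + 64 = 320.
By the tangent–radius right angle, tangent length = √(|PO|² − r²) = √311.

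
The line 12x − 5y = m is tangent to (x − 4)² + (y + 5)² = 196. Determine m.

m = −109 or m = 255

The line touches the circle iff its distance from (4, −5) is 14:
|12·4 − 5·(−5) − m| / √169 = 14
|m − (73)| = 14·13, so m = 255 or m = −109.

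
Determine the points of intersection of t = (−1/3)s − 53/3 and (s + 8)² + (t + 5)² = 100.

(−14, −13) and (−8, −15)

Express t = (−53 − s)/3 and substitute into the circle:
10s² + 220s + 1120 = 0  ⟹  s² + 22s + 112 = 0
s = −8 or s = −14, giving (−8, −15) and (−14, −13).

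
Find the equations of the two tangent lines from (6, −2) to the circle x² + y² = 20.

x − 2y = 10 and 2x + y = 10

Write the tangent as mx − y + (−2 − m·(6)) = 0 and set its distance from the centre to 2√5:
(−6m − (2))² = 20(m² + 1)
2m² + 3m − 2 = 0, so m = 1/2 or m = −2.
With m = 1/2: x − 2y = 10. With m = −2: 2x + y = 10.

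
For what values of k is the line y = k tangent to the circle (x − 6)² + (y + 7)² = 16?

k = −11 or k = −3

The line touches the circle iff its distance from (6, −7) is 4:
|0·6 + 1·(−7) − k| / √1 = 4
|k − (−7)| = 4, so k = −3 or k = −11.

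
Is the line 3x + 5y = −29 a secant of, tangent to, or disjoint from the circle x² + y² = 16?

disjoint

Centre (0, 0), r² = 16. Distance² from centre to line = (29)²/34 = 841/34.
Since d² > r², the line lies outside the circle.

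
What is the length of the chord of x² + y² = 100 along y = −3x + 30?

The distance from (0, 0) to the line is 30/√10, and r² = 100.
Chord = 2√(r² − d²) = 2·√(10) = 2√10.

2√10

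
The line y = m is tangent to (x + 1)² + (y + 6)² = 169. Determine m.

The line touches the circle iff its distance from (−1, −6) is 13:
|0·(−1) + 1·(−6) − m| / √1 = 13
|m − (−6)| = 13, so m = 7 or m = −19.

m = −19 or m = 7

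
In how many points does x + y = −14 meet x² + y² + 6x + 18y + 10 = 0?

Substituting the line into the circle gives 2x² + 16x − 46 = 0.
Discriminant = (16)² − 4·2·(−46) = 624 > 0.
Two real roots: the line is a secant.

2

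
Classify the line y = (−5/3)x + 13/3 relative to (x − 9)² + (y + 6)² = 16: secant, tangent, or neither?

Centre (9, −6), r² = 16. Distance² from centre to line = (14)²/34 = 98/17.
Since d² < r², the line cuts the circle twice.

secant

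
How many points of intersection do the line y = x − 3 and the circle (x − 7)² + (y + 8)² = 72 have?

1

Centre (7, −8), r² = 72. Distance² from centre to line = (12)²/2 = 72.
Since d² = r², the line is tangent.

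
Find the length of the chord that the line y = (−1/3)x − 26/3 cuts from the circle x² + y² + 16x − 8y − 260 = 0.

10√10

Centre (−8, 4), r² = 340. Perpendicular distance d from centre to line = |30| / √10 = 30/√10.
Half the chord is √(r² − d²) = √(250), so the full chord is 10√10.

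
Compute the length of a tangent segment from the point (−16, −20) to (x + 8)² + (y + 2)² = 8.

The centre is (−8, −2) and r = 2√2. The square of the distance from P to the centre is 64 + 324 = 388.
The tangent meets the radius at right angles, so tangent² = |PO|² − r² = 388 − 8 = 380.

2√95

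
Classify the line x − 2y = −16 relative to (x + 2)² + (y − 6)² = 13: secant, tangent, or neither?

secant

Substituting the line into the circle gives 5x² + 24x − 20 = 0.
Δ = 576 − (−400) = 976.
Two real roots: the line is a secant.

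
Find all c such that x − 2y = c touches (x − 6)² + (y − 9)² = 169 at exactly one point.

The line touches the circle iff its distance from (6, 9) is 13:
|1·6 − 2·9 − c| / √5 = 13
|c − (−12)| = 13√5.

c = −12 ± 13√5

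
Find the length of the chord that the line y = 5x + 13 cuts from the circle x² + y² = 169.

Express y = 5x + 13 and substitute into the circle:
26x² + 130x = 0  ⟹  x² + 5x = 0
x = 0 or x = −5, giving (0, 13) and (−5, −12).
Chord length = distance between (0, 13) and (−5, −12) = √650 = 5√26.

5√26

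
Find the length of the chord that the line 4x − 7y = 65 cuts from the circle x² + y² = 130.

2√65

Centre (0, 0), r² = 130. Perpendicular distance d from centre to line = |−65| / √65 = 65/√65.
Half the chord is √(r² − d²) = √(65), so the full chord is 2√65.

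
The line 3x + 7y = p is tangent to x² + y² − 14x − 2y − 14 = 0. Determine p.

p = 28 ± 8√58

The line touches the circle iff its distance from (7, 1) is 8:
|3·7 + 7·1 − p| / √58 = 8
|p − (28)| = 8√58.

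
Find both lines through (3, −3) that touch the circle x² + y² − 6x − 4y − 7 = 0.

x + 2y = −3 and x − 2y = 9

Let a tangent through (3, −3) have slope m. Its distance from (3, 2) must equal 2√5:
(0m − (5))² = 20(m² + 1)
4m² − 1 = 0, so m = −1/2 or m = 1/2.
Through (3, −3) these give x + 2y = −3 and x − 2y = 9.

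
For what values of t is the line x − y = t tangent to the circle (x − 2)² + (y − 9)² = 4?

Tangency holds when the distance from the centre (2, 9) to the line equals the radius 2:
|1·2 − 1·9 − t| / √2 = 2
|t − (−7)| = 2√2.

t = −7 ± 2√2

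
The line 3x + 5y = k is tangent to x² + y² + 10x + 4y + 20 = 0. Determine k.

k = −25 ± 3√34

For a tangent, require d(centre, line) = r = 3.
|3·(−5) + 5·(−2) − k| / √34 = 3
|k − (−25)| = 3√34.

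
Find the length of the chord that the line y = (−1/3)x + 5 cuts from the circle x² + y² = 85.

Centre (0, 0), r² = 85. Perpendicular distance d from centre to line = |−15| / √10 = 15/√10.
Chord = 2√(r² − d²) = 2·√(125/2) = 5√10.

5√10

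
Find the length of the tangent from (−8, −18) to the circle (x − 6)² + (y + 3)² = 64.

Centre (6, −3), r² = 64. |PO|² = (−14)² + (−15)² = 421.
Power of the point: PT² = |PO|² − r² = 357, so PT = √357.

√357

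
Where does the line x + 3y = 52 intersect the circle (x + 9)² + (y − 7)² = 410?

From the line, y = (52 − x)/3. Substituting:
10x² + 100x − 2000 = 0  ⟹  x² + 10x − 200 = 0
x = 10 or x = −20, giving (10, 14) and (−20, 24).

(−20, 24) and (10, 14)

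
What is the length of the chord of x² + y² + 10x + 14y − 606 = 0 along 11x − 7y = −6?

Substitute y = (6 + 11x)/7:
170x² + 1700x − 29070 = 0  ⟹  x² + 10x − 171 = 0
x = 9 or x = −19, giving (9, 15) and (−19, −29).
|(9, 15) − (−19, −29)| = √((28)² + (44)²) = 4√170.

4√170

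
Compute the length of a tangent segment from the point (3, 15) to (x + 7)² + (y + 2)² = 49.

Centre (−7, −2), r² = 49. |PO|² = (10)² + (17)² = 389.
By the tangent–radius right angle, tangent length = √(|PO|² − r²) = √340 = 2√85.

2√85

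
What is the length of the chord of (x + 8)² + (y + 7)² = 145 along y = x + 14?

From the line, y = x + 14. Substituting:
2x² + 58x + 360 = 0  ⟹  x² + 29x + 180 = 0
x = −9 or x = −20, giving (−9, 5) and (−20, −6).
Chord length = distance between (−9, 5) and (−20, −6) = √242 = 11√2.

11√2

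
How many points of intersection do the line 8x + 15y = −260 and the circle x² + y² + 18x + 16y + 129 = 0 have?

d² = (8·(−9) + 15·(−8) − (−260))²/289 = 16; r² = 16.
Since d² = r², the line is tangent.

1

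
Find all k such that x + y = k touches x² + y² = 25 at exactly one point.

k = ±5√2

Tangency holds when the distance from the centre (0, 0) to the line equals the radius 5:
|1·0 + 1·0 − k| / √2 = 5
|k| = 5√2.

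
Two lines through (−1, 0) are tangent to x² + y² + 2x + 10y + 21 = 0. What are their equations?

2x − y = −2 and 2x + y = −2

A line y − (0) = m(x − (−1)) is tangent when its distance from (−1, −5) is √5:
(0m − (−5))² = 5(m² + 1)
m² − 4 = 0, so m = 2 or m = −2.
Through (−1, 0) these give 2x − y = −2 and 2x + y = −2.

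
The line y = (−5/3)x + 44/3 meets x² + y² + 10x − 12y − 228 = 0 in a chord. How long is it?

The distance from (−5, 6) to the line is 51/√34, and r² = 289.
Chord = 2√(r² − d²) = 2·√(425/2) = 5√34.

5√34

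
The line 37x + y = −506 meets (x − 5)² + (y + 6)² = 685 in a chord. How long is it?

√1370

Centre (5, −6), r² = 685. Perpendicular distance d from centre to line = |685| / √1370 = 685/√1370.
Half the chord is √(r² − d²) = √(685/2), so the full chord is √1370.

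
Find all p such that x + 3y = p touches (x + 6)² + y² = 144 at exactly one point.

p = −6 ± 12√10

Tangency holds when the distance from the centre (−6, 0) to the line equals the radius 12:
|1·(−6) + 3·0 − p| / √10 = 12
|p − (−6)| = 12√10.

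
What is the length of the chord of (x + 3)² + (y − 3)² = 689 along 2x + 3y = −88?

Substitute y = (−88 − 2x)/3:
13x² + 442x + 3289 = 0  ⟹  x² + 34x + 253 = 0
x = −11 or x = −23, giving (−11, −22) and (−23, −14).
|(−11, −22) − (−23, −14)| = √((12)² + (−8)²) = 4√13.

4√13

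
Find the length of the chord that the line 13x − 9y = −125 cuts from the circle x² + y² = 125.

Express y = (125 + 13x)/9 and substitute into the circle:
250x² + 3250x + 5500 = 0  ⟹  x² + 13x + 22 = 0
x = −2 or x = −11, giving (−2, 11) and (−11, −2).
|(−2, 11) − (−11, −2)| = √((9)² + (13)²) = 5√10.

5√10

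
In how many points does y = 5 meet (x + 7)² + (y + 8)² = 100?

Substituting the line into the circle gives x² + 14x + 118 = 0.
Discriminant = (14)² − 4·1·(118) = −276 < 0.
No real roots: the line does not meet the circle.

0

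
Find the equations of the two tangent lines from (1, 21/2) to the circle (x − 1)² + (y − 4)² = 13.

Write the tangent as mx − y + (21/2 − m·(1)) = 0 and set its distance from the centre to √13:
(0m − (−13/2))² = 13(m² + 1)
4m² − 9 = 0, so m = −3/2 or m = 3/2.
With m = −3/2: 3x + 2y = 24. With m = 3/2: 3x − 2y = −18.

3x + 2y = 24 and 3x − 2y = −18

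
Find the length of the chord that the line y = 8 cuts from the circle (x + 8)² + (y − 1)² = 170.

22

Substitute y = 8:
x² + 16x − 57 = 0
x = 3 or x = −19, giving (3, 8) and (−19, 8).
Chord length = distance between (3, 8) and (−19, 8) = √484 = 22.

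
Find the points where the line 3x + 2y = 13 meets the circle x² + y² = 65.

Express y = (13 − 3x)/2 and substitute into the circle:
13x² − 78x − 91 = 0  ⟹  x² − 6x − 7 = 0
x = 7 or x = −1, giving (7, −4) and (−1, 8).

(−1, 8) and (7, −4)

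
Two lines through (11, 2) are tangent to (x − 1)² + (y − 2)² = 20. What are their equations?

x − 2y = 7 and x + 2y = 15

Let a tangent through (11, 2) have slope m. Its distance from (1, 2) must equal 2√5:
(−10m − (0))² = 20(m² + 1)
4m² − 1 = 0, so m = 1/2 or m = −1/2.
With m = 1/2: x − 2y = 7. With m = −1/2: x + 2y = 15.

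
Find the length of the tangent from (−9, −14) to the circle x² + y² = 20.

√257

The centre is (0, 0) and r = 2√5. The square of the distance from P to the centre is 81 + 196 = 277.
Power of the point: PT² = |PO|² − r² = 257, so PT = √257.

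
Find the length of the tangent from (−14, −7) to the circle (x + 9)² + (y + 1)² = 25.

6

With centre O = (−9, −1), |OP|² = 61 and r² = 25.
By the tangent–radius right angle, tangent length = √(|PO|² − r²) = √36 = 6.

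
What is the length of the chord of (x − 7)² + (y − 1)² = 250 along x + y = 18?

20√2

The distance from (7, 1) to the line is 10/√2, and r² = 250.
Chord = 2√(r² − d²) = 2·√(200) = 20√2.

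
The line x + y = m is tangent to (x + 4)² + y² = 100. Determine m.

For a tangent, require d(centre, line) = r = 10.
|1·(−4) + 1·0 − m| / √2 = 10
|m − (−4)| = 10√2.

m = −4 ± 10√2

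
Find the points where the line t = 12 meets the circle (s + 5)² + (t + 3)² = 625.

Substitute t = 12:
s² + 10s − 375 = 0
s = 15 or s = −25, giving (15, 12) and (−25, 12).

(−25, 12) and (15, 12)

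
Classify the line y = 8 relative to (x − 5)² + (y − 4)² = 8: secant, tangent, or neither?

Centre (5, 4), r² = 8. Distance² from centre to line = (−4)² = 16.
Since d² > r², the line lies outside the circle.

neither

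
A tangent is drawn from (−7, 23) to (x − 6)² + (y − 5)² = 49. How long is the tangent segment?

2√111

With centre O = (6, 5), |OP|² = 493 and r² = 49.
By the tangent–radius right angle, tangent length = √(|PO|² − r²) = √444 = 2√111.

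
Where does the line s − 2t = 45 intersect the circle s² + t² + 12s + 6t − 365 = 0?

From the line, t = (−45 + s)/2. Substituting:
5s² − 30s + 25 = 0  ⟹  s² − 6s + 5 = 0
s = 5 or s = 1, giving (5, −20) and (1, −22).

(1, −22) and (5, −20)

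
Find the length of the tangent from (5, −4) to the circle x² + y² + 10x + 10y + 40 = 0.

Centre (−5, −5), r² = 10. |PO|² = (10)² + (1)² = 101.
The tangent meets the radius at right angles, so tangent² = |PO|² − r² = 101 − 10 = 91.

√91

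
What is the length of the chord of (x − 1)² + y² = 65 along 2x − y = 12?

6√5

From the line, y = 2x − 12. Substituting:
5x² − 50x + 80 = 0  ⟹  x² − 10x + 16 = 0
x = 8 or x = 2, giving (8, 4) and (2, −8).
Chord length = distance between (8, 4) and (2, −8) = √180 = 6√5.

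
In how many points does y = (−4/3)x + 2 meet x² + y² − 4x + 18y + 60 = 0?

Centre (2, −9), r² = 25. Distance² from centre to line = (−25)²/25 = 25.
Since d² = r², the line is tangent.

1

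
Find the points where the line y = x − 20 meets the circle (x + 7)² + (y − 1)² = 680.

(−5, −25) and (19, −1)

From the line, y = x − 20. Substituting:
2x² − 28x − 190 = 0  ⟹  x² − 14x − 95 = 0
x = 19 or x = −5, giving (19, −1) and (−5, −25).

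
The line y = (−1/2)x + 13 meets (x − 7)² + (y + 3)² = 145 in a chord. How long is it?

From the line, y = (26 − x)/2. Substituting:
5x² − 120x + 640 = 0  ⟹  x² − 24x + 128 = 0
x = 16 or x = 8, giving (16, 5) and (8, 9).
|(16, 5) − (8, 9)| = √((8)² + (−4)²) = 4√5.

4√5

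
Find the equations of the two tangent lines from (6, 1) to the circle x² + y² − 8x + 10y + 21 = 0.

x − 2y = 4 and 2x + y = 13

Write the tangent as mx − y + (1 − m·(6)) = 0 and set its distance from the centre to 2√5:
(−2m − (−6))² = 20(m² + 1)
2m² + 3m − 2 = 0, so m = 1/2 or m = −2.
Through (6, 1) these give x − 2y = 4 and 2x + y = 13.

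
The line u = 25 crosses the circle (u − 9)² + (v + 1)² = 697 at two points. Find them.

(25, −22) and (25, 20)

The line gives u = 25. Substituting into the circle:
v² + 2v − 440 = 0
v = 20 or v = −22, giving (25, 20) and (25, −22).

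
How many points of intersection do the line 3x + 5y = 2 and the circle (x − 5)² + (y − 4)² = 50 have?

d² = (3·5 + 5·4 − (2))²/34 = 1089/34; r² = 50.
Since d² < r², the line cuts the circle twice.

2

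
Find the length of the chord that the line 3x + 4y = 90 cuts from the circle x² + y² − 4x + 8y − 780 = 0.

Centre (2, −4), r² = 800. Perpendicular distance d from centre to line = |−100| / √25 = 100/√25.
Half the chord is √(r² − d²) = √(400), so the full chord is 40.

40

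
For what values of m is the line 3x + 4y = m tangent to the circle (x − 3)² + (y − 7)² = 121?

m = −18 or m = 92

Tangency holds when the distance from the centre (3, 7) to the line equals the radius 11:
|3·3 + 4·7 − m| / √25 = 11
|m − (37)| = 11·5, so m = 92 or m = −18.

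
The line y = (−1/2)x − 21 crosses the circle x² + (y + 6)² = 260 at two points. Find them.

(−14, −14) and (2, −22)

From the line, y = (−42 − x)/2. Substituting:
5x² + 60x − 140 = 0  ⟹  x² + 12x − 28 = 0
x = 2 or x = −14, giving (2, −22) and (−14, −14).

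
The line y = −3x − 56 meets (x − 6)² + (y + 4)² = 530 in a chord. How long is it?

Substitute y = −3x − 56:
10x² + 300x + 2210 = 0  ⟹  x² + 30x + 221 = 0
x = −13 or x = −17, giving (−13, −17) and (−17, −5).
Chord length = distance between (−13, −17) and (−17, −5) = √160 = 4√10.

4√10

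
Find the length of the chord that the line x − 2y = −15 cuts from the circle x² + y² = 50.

2√5

The distance from (0, 0) to the line is 15/√5, and r² = 50.
Half the chord is √(r² − d²) = √(5), so the full chord is 2√5.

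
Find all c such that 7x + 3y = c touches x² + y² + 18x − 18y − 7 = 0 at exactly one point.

Tangency holds when the distance from the centre (−9, 9) to the line equals the radius 13:
|7·(−9) + 3·9 − c| / √58 = 13
|c − (−36)| = 13√58.

c = −36 ± 13√58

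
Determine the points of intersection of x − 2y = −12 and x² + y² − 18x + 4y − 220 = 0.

(−8, 2) and (16, 14)

Substitute y = (12 + x)/2:
5x² − 40x − 640 = 0  ⟹  x² − 8x − 128 = 0
x = 16 or x = −8, giving (16, 14) and (−8, 2).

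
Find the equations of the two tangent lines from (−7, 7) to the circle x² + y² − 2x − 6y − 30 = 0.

x − 3y = −28 and 3x + y = −14

A line y − (7) = m(x − (−7)) is tangent when its distance from (1, 3) is 2√10:
[m·(8) − (−4)]² = 40(m² + 1)
3m² + 8m − 3 = 0, so m = 1/3 or m = −3.
Through (−7, 7) these give x − 3y = −28 and 3x + y = −14.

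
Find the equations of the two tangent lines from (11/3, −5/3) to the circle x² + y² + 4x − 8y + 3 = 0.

Write the tangent as mx − y + (−5/3 − m·(11/3)) = 0 and set its distance from the centre to √17:
[m·(−17/3) − (17/3)]² = 17(m² + 1)
4m² + 17m + 4 = 0, so m = −4 or m = −1/4.
Through (11/3, −5/3) these give 4x + y = 13 and x + 4y = −3.

4x + y = 13 and x + 4y = −3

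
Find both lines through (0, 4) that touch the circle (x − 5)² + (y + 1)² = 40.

A line y − (4) = m(x − (0)) is tangent when its distance from (5, −1) is 2√10:
[m·(5) − (−5)]² = 40(m² + 1)
3m² − 10m + 3 = 0, so m = 1/3 or m = 3.
With m = 1/3: x − 3y = −12. With m = 3: 3x − y = −4.

x − 3y = −12 and 3x − y = −4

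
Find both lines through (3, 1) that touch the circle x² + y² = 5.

x + 2y = 5 and 2x − y = 5

Let a tangent through (3, 1) have slope m. Its distance from (0, 0) must equal √5:
(−3m − (−1))² = 5(m² + 1)
2m² − 3m − 2 = 0, so m = −1/2 or m = 2.
Through (3, 1) these give x + 2y = 5 and 2x − y = 5.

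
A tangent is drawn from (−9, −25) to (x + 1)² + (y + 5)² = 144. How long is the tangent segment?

With centre O = (−1, −5), |OP|² = 464 and r² = 144.
By the tangent–radius right angle, tangent length = √(|PO|² − r²) = √320 = 8√5.

8√5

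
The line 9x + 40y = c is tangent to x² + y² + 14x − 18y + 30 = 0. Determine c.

The line touches the circle iff its distance from (−7, 9) is 10:
|9·(−7) + 40·9 − c| / √1681 = 10
|c − (297)| = 10·41, so c = 707 or c = −113.

c = −113 or c = 707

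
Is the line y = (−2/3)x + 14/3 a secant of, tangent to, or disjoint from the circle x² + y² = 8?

Substituting the line into the circle gives 13x² − 56x + 124 = 0.
Discriminant = (−56)² − 4·13·(124) = −3312 < 0.
No real roots: the line does not meet the circle.

disjoint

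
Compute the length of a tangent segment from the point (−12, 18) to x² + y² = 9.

3√51

Centre (0, 0), r² = 9. |PO|² = (−12)² + (18)² = 468.
By the tangent–radius right angle, tangent length = √(|PO|² − r²) = √459 = 3√51.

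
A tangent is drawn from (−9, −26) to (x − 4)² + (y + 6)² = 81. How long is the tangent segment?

The centre is (4, −6) and r = 9. The square of the distance from P to the centre is 169 + 400 = 569.
Power of the point: PT² = |PO|² − r² = 488, so PT = 2√122.

2√122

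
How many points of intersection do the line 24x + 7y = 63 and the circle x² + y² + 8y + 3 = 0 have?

0

Centre (0, −4), r² = 13. Distance² from centre to line = (−91)²/625 = 8281/625.
Since d² > r², the line lies outside the circle.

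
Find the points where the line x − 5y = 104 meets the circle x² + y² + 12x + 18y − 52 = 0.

(−6, −22) and (−1, −21)

From the line, y = (−104 + x)/5. Substituting:
26x² + 182x + 156 = 0  ⟹  x² + 7x + 6 = 0
x = −1 or x = −6, giving (−1, −21) and (−6, −22).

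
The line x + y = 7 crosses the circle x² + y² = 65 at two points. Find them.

(−1, 8) and (8, −1)

Substitute y = −x + 7:
2x² − 14x − 16 = 0  ⟹  x² − 7x − 8 = 0
x = 8 or x = −1, giving (8, −1) and (−1, 8).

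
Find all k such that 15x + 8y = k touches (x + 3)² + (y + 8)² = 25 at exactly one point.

k = −194 or k = −24

For a tangent, require d(centre, line) = r = 5.
|15·(−3) + 8·(−8) − k| / √289 = 5
|k − (−109)| = 5·17, so k = −24 or k = −194.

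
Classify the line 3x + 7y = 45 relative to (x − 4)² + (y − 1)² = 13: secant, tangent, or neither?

Substituting the line into the circle gives 58x² − 620x + 1591 = 0.
Δ = 384400 − 369112 = 15288.
Two real roots: the line is a secant.

secant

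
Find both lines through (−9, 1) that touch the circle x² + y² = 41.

Write the tangent as mx − y + (1 − m·(−9)) = 0 and set its distance from the centre to √41:
(9m − (−1))² = 41(m² + 1)
20m² + 9m − 20 = 0, so m = −5/4 or m = 4/5.
With m = −5/4: 5x + 4y = −41. With m = 4/5: 4x − 5y = −41.

5x + 4y = −41 and 4x − 5y = −41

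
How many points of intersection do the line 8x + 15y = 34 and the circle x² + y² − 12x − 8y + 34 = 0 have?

0

Centre (6, 4), r² = 18. Distance² from centre to line = (74)²/289 = 5476/289.
Since d² > r², the line lies outside the circle.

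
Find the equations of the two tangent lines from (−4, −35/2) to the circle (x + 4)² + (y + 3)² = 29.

5x − 2y = 15 and 5x + 2y = −55

Let a tangent through (−4, −35/2) have slope m. Its distance from (−4, −3) must equal √29:
(0m − (29/2))² = 29(m² + 1)
4m² − 25 = 0, so m = 5/2 or m = −5/2.
Through (−4, −35/2) these give 5x − 2y = 15 and 5x + 2y = −55.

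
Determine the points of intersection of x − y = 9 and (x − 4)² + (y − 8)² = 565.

(−5, −14) and (26, 17)

From the line, y = x − 9. Substituting:
2x² − 42x − 260 = 0  ⟹  x² − 21x − 130 = 0
x = 26 or x = −5, giving (26, 17) and (−5, −14).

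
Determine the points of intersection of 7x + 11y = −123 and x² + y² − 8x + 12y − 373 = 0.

From the line, y = (−123 − 7x)/11. Substituting:
170x² − 170x − 46240 = 0  ⟹  x² − x − 272 = 0
x = 17 or x = −16, giving (17, −22) and (−16, −1).

(−16, −1) and (17, −22)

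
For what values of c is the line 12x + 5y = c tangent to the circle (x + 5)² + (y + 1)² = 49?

Tangency holds when the distance from the centre (−5, −1) to the line equals the radius 7:
|12·(−5) + 5·(−1) − c| / √169 = 7
|c − (−65)| = 7·13, so c = 26 or c = −156.

c = −156 or c = 26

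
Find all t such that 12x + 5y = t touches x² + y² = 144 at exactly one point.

t = −156 or t = 156

The line touches the circle iff its distance from (0, 0) is 12:
|12·0 + 5·0 − t| / √169 = 12
|t| = 12·13, so t = 156 or t = −156.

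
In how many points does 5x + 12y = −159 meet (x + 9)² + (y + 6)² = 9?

Centre (−9, −6), r² = 9. Distance² from centre to line = (42)²/169 = 1764/169.
Since d² > r², the line lies outside the circle.

0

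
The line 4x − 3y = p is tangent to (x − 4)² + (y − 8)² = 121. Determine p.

p = −63 or p = 47

The line touches the circle iff its distance from (4, 8) is 11:
|4·4 − 3·8 − p| / √25 = 11
|p − (−8)| = 11·5, so p = 47 or p = −63.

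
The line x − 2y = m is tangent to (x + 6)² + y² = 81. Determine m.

m = −6 ± 9√5

The line touches the circle iff its distance from (−6, 0) is 9:
|1·(−6) − 2·0 − m| / √5 = 9
|m − (−6)| = 9√5.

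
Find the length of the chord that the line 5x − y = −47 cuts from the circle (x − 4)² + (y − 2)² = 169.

√26

Substitute y = 5x + 47:
26x² + 442x + 1872 = 0  ⟹  x² + 17x + 72 = 0
x = −8 or x = −9, giving (−8, 7) and (−9, 2).
|(−8, 7) − (−9, 2)| = √((1)² + (5)²) = √26.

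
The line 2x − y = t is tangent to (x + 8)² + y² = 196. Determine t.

Tangency holds when the distance from the centre (−8, 0) to the line equals the radius 14:
|2·(−8) − 1·0 − t| / √5 = 14
|t − (−16)| = 14√5.

t = −16 ± 14√5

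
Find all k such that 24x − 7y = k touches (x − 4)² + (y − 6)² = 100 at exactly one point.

k = −196 or k = 304

The line touches the circle iff its distance from (4, 6) is 10:
|24·4 − 7·6 − k| / √625 = 10
|k − (54)| = 10·25, so k = 304 or k = −196.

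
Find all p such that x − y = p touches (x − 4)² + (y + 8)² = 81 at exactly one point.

p = 12 ± 9√2

For a tangent, require d(centre, line) = r = 9.
|1·4 − 1·(−8) − p| / √2 = 9
|p − (12)| = 9√2.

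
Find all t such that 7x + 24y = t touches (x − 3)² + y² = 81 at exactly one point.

t = −204 or t = 246

Tangency holds when the distance from the centre (3, 0) to the line equals the radius 9:
|7·3 + 24·0 − t| / √625 = 9
|t − (21)| = 9·25, so t = 246 or t = −204.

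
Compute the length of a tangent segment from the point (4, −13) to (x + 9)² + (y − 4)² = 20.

The centre is (−9, 4) and r = 2√5. The square of the distance from P to the centre is 169 + 289 = 458.
The tangent meets the radius at right angles, so tangent² = |PO|² − r² = 458 − 20 = 438.

√438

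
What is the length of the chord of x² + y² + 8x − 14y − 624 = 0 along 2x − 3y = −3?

Centre (−4, 7), r² = 689. Perpendicular distance d from centre to line = |−26| / √13 = 26/√13.
Chord = 2√(r² − d²) = 2·√(637) = 14√13.

14√13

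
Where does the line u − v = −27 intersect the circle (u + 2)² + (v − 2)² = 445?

(−23, 4) and (−4, 23)

Substitute v = u + 27:
2u² + 54u + 184 = 0  ⟹  u² + 27u + 92 = 0
u = −4 or u = −23, giving (−4, 23) and (−23, 4).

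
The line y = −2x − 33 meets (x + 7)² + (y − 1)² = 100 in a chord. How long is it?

The distance from (−7, 1) to the line is 20/√5, and r² = 100.
Half the chord is √(r² − d²) = √(20), so the full chord is 4√5.

4√5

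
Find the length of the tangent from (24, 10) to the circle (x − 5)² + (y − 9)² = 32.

√330

The centre is (5, 9) and r = 4√2. The square of the distance from P to the centre is 361 + 1 = 362.
Power of the point: PT² = |PO|² − r² = 330, so PT = √330.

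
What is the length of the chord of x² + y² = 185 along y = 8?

From the line, y = 8. Substituting:
x² − 121 = 0
x = 11 or x = −11, giving (11, 8) and (−11, 8).
Chord length = distance between (11, 8) and (−11, 8) = √484 = 22.

22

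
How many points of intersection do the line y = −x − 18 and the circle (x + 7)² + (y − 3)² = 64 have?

Substituting the line into the circle gives 2x² + 56x + 426 = 0.
Discriminant = (56)² − 4·2·(426) = −272 < 0.
No real roots: the line does not meet the circle.

0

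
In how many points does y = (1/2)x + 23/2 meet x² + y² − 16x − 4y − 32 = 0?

0

Substituting the line into the circle gives 5x² − 26x + 217 = 0.
Δ = 676 − 4340 = −3664.
No real roots: the line does not meet the circle.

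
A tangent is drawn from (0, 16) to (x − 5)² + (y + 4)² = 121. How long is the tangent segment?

The centre is (5, −4) and r = 11. The square of the distance from P to the centre is 25 + 400 = 425.
By the tangent–radius right angle, tangent length = √(|PO|² − r²) = √304 = 4√19.

4√19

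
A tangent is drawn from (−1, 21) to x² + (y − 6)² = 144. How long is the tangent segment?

Centre (0, 6), r² = 144. |PO|² = (−1)² + (15)² = 226.
The tangent meets the radius at right angles, so tangent² = |PO|² − r² = 226 − 144 = 82.

√82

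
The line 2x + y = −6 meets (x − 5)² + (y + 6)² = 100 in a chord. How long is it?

The distance from (5, −6) to the line is 10/√5, and r² = 100.
Half the chord is √(r² − d²) = √(80), so the full chord is 8√5.

8√5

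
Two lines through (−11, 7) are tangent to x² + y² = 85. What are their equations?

Write the tangent as mx − y + (7 − m·(−11)) = 0 and set its distance from the centre to √85:
(11m − (−7))² = 85(m² + 1)
18m² + 77m − 18 = 0, so m = 2/9 or m = −9/2.
With m = 2/9: 2x − 9y = −85. With m = −9/2: 9x + 2y = −85.

2x − 9y = −85 and 9x + 2y = −85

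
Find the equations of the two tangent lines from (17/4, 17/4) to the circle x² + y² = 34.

5x + 3y = 34 and 3x + 5y = 34

Let a tangent through (17/4, 17/4) have slope m. Its distance from (0, 0) must equal √34:
[m·(−17/4) − (−17/4)]² = 34(m² + 1)
15m² + 34m + 15 = 0, so m = −5/3 or m = −3/5.
With m = −5/3: 5x + 3y = 34. With m = −3/5: 3x + 5y = 34.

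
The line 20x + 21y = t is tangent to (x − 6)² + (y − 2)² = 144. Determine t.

t = −186 or t = 510

For a tangent, require d(centre, line) = r = 12.
|20·6 + 21·2 − t| / √841 = 12
|t − (162)| = 12·29, so t = 510 or t = −186.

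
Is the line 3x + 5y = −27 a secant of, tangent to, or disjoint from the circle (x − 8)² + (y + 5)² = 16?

d² = (3·8 + 5·(−5) − (−27))²/34 = 338/17; r² = 16.
Since d² > r², the line lies outside the circle.

disjoint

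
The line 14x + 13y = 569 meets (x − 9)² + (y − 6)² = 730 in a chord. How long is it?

2√365

Substitute y = (569 − 14x)/13:
365x² − 16790x + 131400 = 0  ⟹  x² − 46x + 360 = 0
x = 36 or x = 10, giving (36, 5) and (10, 33).
|(36, 5) − (10, 33)| = √((26)² + (−28)²) = 2√365.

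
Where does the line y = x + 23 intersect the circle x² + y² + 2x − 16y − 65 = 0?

(−12, 11) and (−4, 19)

From the line, y = x + 23. Substituting:
2x² + 32x + 96 = 0  ⟹  x² + 16x + 48 = 0
x = −4 or x = −12, giving (−4, 19) and (−12, 11).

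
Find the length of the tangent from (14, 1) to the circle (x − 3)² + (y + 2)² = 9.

11

With centre O = (3, −2), |OP|² = 130 and r² = 9.
The tangent meets the radius at right angles, so tangent² = |PO|² − r² = 130 − 9 = 121.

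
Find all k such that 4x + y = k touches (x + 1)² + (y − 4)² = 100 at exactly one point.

k = ±10√17

Tangency holds when the distance from the centre (−1, 4) to the line equals the radius 10:
|4·(−1) + 1·4 − k| / √17 = 10
|k| = 10√17.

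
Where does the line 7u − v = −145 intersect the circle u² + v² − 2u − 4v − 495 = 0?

From the line, v = 7u + 145. Substituting:
50u² + 2000u + 19950 = 0  ⟹  u² + 40u + 399 = 0
u = −19 or u = −21, giving (−19, 12) and (−21, −2).

(−21, −2) and (−19, 12)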